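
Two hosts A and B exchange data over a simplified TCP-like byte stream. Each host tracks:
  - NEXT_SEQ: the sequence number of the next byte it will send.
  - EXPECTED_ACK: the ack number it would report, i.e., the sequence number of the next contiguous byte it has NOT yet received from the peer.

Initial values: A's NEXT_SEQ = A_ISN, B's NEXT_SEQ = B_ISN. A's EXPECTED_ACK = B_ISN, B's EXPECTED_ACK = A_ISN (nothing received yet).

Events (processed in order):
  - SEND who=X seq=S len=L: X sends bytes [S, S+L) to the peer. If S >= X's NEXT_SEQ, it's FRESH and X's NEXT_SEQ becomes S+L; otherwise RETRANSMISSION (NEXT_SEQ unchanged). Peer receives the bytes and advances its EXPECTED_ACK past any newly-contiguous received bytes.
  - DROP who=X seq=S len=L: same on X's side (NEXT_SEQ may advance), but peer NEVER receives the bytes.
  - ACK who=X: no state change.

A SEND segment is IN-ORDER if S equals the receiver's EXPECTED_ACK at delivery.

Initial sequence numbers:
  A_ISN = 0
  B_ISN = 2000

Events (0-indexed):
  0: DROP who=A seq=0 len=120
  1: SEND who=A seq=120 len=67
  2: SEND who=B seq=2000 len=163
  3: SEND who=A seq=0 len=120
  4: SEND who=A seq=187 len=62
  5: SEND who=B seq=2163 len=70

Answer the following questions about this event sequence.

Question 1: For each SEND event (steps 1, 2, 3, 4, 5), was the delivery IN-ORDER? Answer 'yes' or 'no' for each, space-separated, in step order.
Step 1: SEND seq=120 -> out-of-order
Step 2: SEND seq=2000 -> in-order
Step 3: SEND seq=0 -> in-order
Step 4: SEND seq=187 -> in-order
Step 5: SEND seq=2163 -> in-order

Answer: no yes yes yes yes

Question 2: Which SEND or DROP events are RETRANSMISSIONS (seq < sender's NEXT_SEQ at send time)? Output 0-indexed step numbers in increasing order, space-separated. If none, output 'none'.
Answer: 3

Derivation:
Step 0: DROP seq=0 -> fresh
Step 1: SEND seq=120 -> fresh
Step 2: SEND seq=2000 -> fresh
Step 3: SEND seq=0 -> retransmit
Step 4: SEND seq=187 -> fresh
Step 5: SEND seq=2163 -> fresh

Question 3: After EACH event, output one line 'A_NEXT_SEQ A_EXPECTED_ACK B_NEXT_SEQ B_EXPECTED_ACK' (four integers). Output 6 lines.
120 2000 2000 0
187 2000 2000 0
187 2163 2163 0
187 2163 2163 187
249 2163 2163 249
249 2233 2233 249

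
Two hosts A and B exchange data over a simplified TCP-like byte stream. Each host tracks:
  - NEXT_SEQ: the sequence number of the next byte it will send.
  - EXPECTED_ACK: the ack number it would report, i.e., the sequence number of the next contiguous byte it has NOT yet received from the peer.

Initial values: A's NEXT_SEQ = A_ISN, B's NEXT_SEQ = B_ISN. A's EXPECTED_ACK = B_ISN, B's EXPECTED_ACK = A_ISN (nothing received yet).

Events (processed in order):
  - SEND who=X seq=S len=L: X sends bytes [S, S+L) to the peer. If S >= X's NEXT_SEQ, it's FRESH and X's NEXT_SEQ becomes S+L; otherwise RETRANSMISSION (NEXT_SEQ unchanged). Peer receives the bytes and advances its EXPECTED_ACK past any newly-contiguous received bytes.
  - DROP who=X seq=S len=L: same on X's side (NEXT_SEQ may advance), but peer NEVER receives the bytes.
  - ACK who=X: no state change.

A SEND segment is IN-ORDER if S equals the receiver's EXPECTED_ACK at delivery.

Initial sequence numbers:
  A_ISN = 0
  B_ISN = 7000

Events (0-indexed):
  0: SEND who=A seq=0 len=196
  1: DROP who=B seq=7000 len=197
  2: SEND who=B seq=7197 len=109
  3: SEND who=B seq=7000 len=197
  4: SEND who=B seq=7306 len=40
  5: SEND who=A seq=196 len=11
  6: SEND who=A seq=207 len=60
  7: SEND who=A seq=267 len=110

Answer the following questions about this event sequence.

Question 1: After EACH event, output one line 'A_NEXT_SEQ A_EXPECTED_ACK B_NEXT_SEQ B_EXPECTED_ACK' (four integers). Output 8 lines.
196 7000 7000 196
196 7000 7197 196
196 7000 7306 196
196 7306 7306 196
196 7346 7346 196
207 7346 7346 207
267 7346 7346 267
377 7346 7346 377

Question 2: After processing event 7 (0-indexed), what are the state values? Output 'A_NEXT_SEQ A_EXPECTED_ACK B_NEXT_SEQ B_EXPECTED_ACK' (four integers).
After event 0: A_seq=196 A_ack=7000 B_seq=7000 B_ack=196
After event 1: A_seq=196 A_ack=7000 B_seq=7197 B_ack=196
After event 2: A_seq=196 A_ack=7000 B_seq=7306 B_ack=196
After event 3: A_seq=196 A_ack=7306 B_seq=7306 B_ack=196
After event 4: A_seq=196 A_ack=7346 B_seq=7346 B_ack=196
After event 5: A_seq=207 A_ack=7346 B_seq=7346 B_ack=207
After event 6: A_seq=267 A_ack=7346 B_seq=7346 B_ack=267
After event 7: A_seq=377 A_ack=7346 B_seq=7346 B_ack=377

377 7346 7346 377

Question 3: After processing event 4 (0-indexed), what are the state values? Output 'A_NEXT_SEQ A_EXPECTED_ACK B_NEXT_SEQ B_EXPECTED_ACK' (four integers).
After event 0: A_seq=196 A_ack=7000 B_seq=7000 B_ack=196
After event 1: A_seq=196 A_ack=7000 B_seq=7197 B_ack=196
After event 2: A_seq=196 A_ack=7000 B_seq=7306 B_ack=196
After event 3: A_seq=196 A_ack=7306 B_seq=7306 B_ack=196
After event 4: A_seq=196 A_ack=7346 B_seq=7346 B_ack=196

196 7346 7346 196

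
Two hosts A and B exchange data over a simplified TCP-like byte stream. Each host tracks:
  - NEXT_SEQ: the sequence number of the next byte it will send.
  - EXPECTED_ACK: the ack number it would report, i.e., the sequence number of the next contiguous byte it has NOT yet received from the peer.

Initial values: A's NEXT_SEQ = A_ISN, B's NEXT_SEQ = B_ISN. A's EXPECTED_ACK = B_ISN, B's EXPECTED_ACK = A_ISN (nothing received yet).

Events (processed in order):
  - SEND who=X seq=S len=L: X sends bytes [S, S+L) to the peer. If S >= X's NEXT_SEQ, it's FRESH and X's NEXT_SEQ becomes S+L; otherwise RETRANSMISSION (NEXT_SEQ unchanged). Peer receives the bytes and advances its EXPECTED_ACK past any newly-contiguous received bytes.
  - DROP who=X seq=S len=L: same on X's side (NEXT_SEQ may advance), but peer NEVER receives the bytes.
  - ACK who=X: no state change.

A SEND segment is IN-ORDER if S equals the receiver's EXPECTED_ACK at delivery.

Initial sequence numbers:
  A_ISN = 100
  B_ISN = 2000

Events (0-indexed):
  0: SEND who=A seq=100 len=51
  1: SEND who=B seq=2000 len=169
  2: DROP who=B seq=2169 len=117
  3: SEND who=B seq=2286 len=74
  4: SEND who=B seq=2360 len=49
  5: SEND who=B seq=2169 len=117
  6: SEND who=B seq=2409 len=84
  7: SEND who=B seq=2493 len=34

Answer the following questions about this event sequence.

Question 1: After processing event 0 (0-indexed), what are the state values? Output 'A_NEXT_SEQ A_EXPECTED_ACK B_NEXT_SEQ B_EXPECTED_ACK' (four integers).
After event 0: A_seq=151 A_ack=2000 B_seq=2000 B_ack=151

151 2000 2000 151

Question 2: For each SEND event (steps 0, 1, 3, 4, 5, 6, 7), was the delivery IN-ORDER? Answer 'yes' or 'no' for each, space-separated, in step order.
Step 0: SEND seq=100 -> in-order
Step 1: SEND seq=2000 -> in-order
Step 3: SEND seq=2286 -> out-of-order
Step 4: SEND seq=2360 -> out-of-order
Step 5: SEND seq=2169 -> in-order
Step 6: SEND seq=2409 -> in-order
Step 7: SEND seq=2493 -> in-order

Answer: yes yes no no yes yes yes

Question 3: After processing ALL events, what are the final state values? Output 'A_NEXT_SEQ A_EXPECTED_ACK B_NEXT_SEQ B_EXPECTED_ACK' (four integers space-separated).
After event 0: A_seq=151 A_ack=2000 B_seq=2000 B_ack=151
After event 1: A_seq=151 A_ack=2169 B_seq=2169 B_ack=151
After event 2: A_seq=151 A_ack=2169 B_seq=2286 B_ack=151
After event 3: A_seq=151 A_ack=2169 B_seq=2360 B_ack=151
After event 4: A_seq=151 A_ack=2169 B_seq=2409 B_ack=151
After event 5: A_seq=151 A_ack=2409 B_seq=2409 B_ack=151
After event 6: A_seq=151 A_ack=2493 B_seq=2493 B_ack=151
After event 7: A_seq=151 A_ack=2527 B_seq=2527 B_ack=151

Answer: 151 2527 2527 151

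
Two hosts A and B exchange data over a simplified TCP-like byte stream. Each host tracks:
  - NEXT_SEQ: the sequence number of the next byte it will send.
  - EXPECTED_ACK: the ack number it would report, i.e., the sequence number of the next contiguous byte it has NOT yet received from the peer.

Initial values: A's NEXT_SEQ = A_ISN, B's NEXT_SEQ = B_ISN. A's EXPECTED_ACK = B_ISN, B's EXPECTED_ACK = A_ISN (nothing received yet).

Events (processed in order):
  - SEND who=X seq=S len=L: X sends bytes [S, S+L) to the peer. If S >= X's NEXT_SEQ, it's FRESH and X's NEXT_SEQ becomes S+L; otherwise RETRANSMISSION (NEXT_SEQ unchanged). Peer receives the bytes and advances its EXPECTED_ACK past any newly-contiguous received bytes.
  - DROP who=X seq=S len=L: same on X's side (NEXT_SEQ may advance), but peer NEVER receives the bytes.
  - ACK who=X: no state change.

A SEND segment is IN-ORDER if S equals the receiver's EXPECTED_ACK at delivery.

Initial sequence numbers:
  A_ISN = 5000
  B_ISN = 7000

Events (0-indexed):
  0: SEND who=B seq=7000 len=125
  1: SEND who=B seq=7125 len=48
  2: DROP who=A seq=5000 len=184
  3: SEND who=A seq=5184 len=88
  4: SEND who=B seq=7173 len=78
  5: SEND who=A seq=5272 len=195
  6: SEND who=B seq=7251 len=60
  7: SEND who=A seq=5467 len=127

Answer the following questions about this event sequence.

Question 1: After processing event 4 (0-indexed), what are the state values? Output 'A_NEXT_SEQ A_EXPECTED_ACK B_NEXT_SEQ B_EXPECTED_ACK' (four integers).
After event 0: A_seq=5000 A_ack=7125 B_seq=7125 B_ack=5000
After event 1: A_seq=5000 A_ack=7173 B_seq=7173 B_ack=5000
After event 2: A_seq=5184 A_ack=7173 B_seq=7173 B_ack=5000
After event 3: A_seq=5272 A_ack=7173 B_seq=7173 B_ack=5000
After event 4: A_seq=5272 A_ack=7251 B_seq=7251 B_ack=5000

5272 7251 7251 5000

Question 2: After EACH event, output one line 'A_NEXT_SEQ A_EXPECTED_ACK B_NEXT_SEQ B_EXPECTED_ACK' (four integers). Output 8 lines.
5000 7125 7125 5000
5000 7173 7173 5000
5184 7173 7173 5000
5272 7173 7173 5000
5272 7251 7251 5000
5467 7251 7251 5000
5467 7311 7311 5000
5594 7311 7311 5000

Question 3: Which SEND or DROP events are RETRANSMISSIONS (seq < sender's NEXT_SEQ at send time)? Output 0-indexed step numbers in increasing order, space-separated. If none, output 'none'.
Answer: none

Derivation:
Step 0: SEND seq=7000 -> fresh
Step 1: SEND seq=7125 -> fresh
Step 2: DROP seq=5000 -> fresh
Step 3: SEND seq=5184 -> fresh
Step 4: SEND seq=7173 -> fresh
Step 5: SEND seq=5272 -> fresh
Step 6: SEND seq=7251 -> fresh
Step 7: SEND seq=5467 -> fresh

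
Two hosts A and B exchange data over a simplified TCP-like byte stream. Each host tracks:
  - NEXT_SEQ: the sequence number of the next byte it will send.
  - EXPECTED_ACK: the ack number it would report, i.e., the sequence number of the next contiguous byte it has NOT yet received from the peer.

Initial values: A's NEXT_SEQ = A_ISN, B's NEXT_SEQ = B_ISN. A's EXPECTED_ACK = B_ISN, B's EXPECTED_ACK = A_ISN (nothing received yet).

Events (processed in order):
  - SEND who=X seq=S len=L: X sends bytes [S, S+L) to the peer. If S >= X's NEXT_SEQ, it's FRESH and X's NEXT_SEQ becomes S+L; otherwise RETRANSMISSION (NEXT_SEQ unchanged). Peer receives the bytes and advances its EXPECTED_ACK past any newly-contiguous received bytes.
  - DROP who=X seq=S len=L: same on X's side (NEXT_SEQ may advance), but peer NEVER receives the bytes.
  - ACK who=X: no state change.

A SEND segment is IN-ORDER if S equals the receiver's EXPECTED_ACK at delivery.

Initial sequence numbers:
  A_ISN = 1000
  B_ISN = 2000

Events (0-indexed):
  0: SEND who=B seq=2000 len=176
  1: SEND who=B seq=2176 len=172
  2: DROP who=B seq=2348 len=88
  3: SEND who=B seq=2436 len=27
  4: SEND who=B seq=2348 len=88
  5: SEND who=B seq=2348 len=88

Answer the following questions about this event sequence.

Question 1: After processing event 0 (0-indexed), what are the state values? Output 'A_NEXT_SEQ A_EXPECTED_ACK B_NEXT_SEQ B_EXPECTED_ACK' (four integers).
After event 0: A_seq=1000 A_ack=2176 B_seq=2176 B_ack=1000

1000 2176 2176 1000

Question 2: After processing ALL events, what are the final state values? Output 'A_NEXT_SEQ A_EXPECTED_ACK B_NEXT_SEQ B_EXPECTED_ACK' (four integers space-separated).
After event 0: A_seq=1000 A_ack=2176 B_seq=2176 B_ack=1000
After event 1: A_seq=1000 A_ack=2348 B_seq=2348 B_ack=1000
After event 2: A_seq=1000 A_ack=2348 B_seq=2436 B_ack=1000
After event 3: A_seq=1000 A_ack=2348 B_seq=2463 B_ack=1000
After event 4: A_seq=1000 A_ack=2463 B_seq=2463 B_ack=1000
After event 5: A_seq=1000 A_ack=2463 B_seq=2463 B_ack=1000

Answer: 1000 2463 2463 1000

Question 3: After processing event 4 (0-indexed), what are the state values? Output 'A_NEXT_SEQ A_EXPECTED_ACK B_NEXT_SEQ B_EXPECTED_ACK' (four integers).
After event 0: A_seq=1000 A_ack=2176 B_seq=2176 B_ack=1000
After event 1: A_seq=1000 A_ack=2348 B_seq=2348 B_ack=1000
After event 2: A_seq=1000 A_ack=2348 B_seq=2436 B_ack=1000
After event 3: A_seq=1000 A_ack=2348 B_seq=2463 B_ack=1000
After event 4: A_seq=1000 A_ack=2463 B_seq=2463 B_ack=1000

1000 2463 2463 1000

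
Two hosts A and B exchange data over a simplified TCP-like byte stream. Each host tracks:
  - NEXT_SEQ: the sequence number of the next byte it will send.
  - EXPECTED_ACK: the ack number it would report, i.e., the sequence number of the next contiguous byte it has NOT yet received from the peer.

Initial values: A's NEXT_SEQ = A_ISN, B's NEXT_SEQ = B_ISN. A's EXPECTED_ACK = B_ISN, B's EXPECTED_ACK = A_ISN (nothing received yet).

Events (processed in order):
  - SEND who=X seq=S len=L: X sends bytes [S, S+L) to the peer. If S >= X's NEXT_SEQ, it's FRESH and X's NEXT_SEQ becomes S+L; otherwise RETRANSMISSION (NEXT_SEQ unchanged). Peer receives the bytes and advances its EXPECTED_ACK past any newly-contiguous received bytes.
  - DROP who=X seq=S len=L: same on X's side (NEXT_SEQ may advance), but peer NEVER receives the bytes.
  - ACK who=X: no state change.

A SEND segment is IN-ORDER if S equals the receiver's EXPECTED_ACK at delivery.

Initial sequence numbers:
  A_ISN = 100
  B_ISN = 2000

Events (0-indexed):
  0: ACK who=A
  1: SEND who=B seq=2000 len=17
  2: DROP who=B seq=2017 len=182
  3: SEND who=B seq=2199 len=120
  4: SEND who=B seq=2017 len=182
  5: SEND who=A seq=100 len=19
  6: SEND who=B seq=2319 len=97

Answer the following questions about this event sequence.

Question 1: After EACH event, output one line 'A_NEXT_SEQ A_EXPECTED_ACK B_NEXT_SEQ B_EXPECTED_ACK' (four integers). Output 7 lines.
100 2000 2000 100
100 2017 2017 100
100 2017 2199 100
100 2017 2319 100
100 2319 2319 100
119 2319 2319 119
119 2416 2416 119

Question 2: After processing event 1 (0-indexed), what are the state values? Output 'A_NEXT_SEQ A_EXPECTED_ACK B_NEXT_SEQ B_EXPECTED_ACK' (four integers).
After event 0: A_seq=100 A_ack=2000 B_seq=2000 B_ack=100
After event 1: A_seq=100 A_ack=2017 B_seq=2017 B_ack=100

100 2017 2017 100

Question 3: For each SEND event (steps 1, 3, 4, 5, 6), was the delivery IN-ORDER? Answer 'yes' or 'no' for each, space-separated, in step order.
Step 1: SEND seq=2000 -> in-order
Step 3: SEND seq=2199 -> out-of-order
Step 4: SEND seq=2017 -> in-order
Step 5: SEND seq=100 -> in-order
Step 6: SEND seq=2319 -> in-order

Answer: yes no yes yes yes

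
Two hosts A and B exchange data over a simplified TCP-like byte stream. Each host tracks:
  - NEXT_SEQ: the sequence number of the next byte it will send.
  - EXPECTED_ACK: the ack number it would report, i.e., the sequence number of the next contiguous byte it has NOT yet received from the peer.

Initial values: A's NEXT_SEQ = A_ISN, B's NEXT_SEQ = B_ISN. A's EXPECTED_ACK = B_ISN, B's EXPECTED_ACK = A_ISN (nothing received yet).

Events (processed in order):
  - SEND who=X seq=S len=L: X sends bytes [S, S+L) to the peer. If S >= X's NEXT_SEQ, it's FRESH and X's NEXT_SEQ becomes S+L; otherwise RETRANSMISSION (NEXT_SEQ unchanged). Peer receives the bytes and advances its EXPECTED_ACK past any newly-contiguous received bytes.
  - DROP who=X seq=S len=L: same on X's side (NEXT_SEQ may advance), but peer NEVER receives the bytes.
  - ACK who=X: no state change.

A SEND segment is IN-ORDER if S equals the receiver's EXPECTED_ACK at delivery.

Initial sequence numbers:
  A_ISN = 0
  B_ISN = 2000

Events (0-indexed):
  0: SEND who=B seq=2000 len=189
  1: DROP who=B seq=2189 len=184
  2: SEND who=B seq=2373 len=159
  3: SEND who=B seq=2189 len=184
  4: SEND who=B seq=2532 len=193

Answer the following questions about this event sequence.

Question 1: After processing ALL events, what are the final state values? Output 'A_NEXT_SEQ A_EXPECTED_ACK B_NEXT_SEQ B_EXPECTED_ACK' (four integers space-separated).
After event 0: A_seq=0 A_ack=2189 B_seq=2189 B_ack=0
After event 1: A_seq=0 A_ack=2189 B_seq=2373 B_ack=0
After event 2: A_seq=0 A_ack=2189 B_seq=2532 B_ack=0
After event 3: A_seq=0 A_ack=2532 B_seq=2532 B_ack=0
After event 4: A_seq=0 A_ack=2725 B_seq=2725 B_ack=0

Answer: 0 2725 2725 0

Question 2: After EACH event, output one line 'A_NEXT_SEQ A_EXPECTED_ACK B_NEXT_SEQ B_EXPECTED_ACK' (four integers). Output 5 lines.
0 2189 2189 0
0 2189 2373 0
0 2189 2532 0
0 2532 2532 0
0 2725 2725 0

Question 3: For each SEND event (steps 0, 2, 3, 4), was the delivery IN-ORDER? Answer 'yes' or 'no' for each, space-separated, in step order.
Step 0: SEND seq=2000 -> in-order
Step 2: SEND seq=2373 -> out-of-order
Step 3: SEND seq=2189 -> in-order
Step 4: SEND seq=2532 -> in-order

Answer: yes no yes yes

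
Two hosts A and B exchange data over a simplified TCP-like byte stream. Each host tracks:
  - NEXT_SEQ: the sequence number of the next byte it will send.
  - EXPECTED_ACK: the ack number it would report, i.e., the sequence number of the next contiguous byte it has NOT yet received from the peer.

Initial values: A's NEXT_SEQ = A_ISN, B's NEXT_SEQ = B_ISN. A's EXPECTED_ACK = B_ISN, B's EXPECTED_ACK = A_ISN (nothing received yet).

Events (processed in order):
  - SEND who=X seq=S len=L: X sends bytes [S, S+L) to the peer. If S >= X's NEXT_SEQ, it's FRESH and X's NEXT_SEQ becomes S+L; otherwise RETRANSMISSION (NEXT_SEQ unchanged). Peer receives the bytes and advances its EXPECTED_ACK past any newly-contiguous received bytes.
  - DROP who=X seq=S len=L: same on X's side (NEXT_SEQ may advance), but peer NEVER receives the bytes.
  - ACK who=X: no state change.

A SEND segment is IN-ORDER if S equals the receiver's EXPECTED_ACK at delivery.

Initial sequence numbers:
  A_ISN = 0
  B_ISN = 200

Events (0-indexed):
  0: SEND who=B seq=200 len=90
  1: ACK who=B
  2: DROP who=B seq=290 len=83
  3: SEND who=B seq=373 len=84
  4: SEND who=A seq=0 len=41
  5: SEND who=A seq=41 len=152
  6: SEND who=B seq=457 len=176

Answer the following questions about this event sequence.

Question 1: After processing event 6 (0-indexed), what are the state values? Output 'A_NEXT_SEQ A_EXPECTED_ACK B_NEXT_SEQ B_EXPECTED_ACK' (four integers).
After event 0: A_seq=0 A_ack=290 B_seq=290 B_ack=0
After event 1: A_seq=0 A_ack=290 B_seq=290 B_ack=0
After event 2: A_seq=0 A_ack=290 B_seq=373 B_ack=0
After event 3: A_seq=0 A_ack=290 B_seq=457 B_ack=0
After event 4: A_seq=41 A_ack=290 B_seq=457 B_ack=41
After event 5: A_seq=193 A_ack=290 B_seq=457 B_ack=193
After event 6: A_seq=193 A_ack=290 B_seq=633 B_ack=193

193 290 633 193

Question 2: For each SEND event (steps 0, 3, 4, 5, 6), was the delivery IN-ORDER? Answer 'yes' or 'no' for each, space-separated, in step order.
Answer: yes no yes yes no

Derivation:
Step 0: SEND seq=200 -> in-order
Step 3: SEND seq=373 -> out-of-order
Step 4: SEND seq=0 -> in-order
Step 5: SEND seq=41 -> in-order
Step 6: SEND seq=457 -> out-of-order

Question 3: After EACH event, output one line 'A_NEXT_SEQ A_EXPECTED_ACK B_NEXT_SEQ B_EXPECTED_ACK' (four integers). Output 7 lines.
0 290 290 0
0 290 290 0
0 290 373 0
0 290 457 0
41 290 457 41
193 290 457 193
193 290 633 193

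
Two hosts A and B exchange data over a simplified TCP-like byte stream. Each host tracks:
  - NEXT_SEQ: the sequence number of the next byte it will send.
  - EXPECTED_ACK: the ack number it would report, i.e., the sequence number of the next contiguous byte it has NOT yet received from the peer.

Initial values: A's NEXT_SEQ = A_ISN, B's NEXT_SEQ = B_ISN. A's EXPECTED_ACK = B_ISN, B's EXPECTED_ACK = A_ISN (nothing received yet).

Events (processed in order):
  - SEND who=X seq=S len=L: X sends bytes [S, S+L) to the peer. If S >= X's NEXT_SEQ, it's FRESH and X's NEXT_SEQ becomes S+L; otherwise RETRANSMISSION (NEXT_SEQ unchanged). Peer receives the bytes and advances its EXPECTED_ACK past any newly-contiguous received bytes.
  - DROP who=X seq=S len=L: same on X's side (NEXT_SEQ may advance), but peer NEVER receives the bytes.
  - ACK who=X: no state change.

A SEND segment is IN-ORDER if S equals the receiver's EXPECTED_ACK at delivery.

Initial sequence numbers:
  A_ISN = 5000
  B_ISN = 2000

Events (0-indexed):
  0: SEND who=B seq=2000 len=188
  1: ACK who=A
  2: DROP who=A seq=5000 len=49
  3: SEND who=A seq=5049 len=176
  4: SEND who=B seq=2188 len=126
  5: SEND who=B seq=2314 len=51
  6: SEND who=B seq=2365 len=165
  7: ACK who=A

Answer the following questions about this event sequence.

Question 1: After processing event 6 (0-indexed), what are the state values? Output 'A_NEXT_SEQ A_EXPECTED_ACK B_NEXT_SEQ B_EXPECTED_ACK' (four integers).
After event 0: A_seq=5000 A_ack=2188 B_seq=2188 B_ack=5000
After event 1: A_seq=5000 A_ack=2188 B_seq=2188 B_ack=5000
After event 2: A_seq=5049 A_ack=2188 B_seq=2188 B_ack=5000
After event 3: A_seq=5225 A_ack=2188 B_seq=2188 B_ack=5000
After event 4: A_seq=5225 A_ack=2314 B_seq=2314 B_ack=5000
After event 5: A_seq=5225 A_ack=2365 B_seq=2365 B_ack=5000
After event 6: A_seq=5225 A_ack=2530 B_seq=2530 B_ack=5000

5225 2530 2530 5000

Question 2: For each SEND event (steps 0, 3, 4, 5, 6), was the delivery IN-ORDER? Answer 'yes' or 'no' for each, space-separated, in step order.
Step 0: SEND seq=2000 -> in-order
Step 3: SEND seq=5049 -> out-of-order
Step 4: SEND seq=2188 -> in-order
Step 5: SEND seq=2314 -> in-order
Step 6: SEND seq=2365 -> in-order

Answer: yes no yes yes yes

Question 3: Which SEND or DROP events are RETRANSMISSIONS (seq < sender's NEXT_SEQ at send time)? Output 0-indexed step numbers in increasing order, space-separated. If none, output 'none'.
Answer: none

Derivation:
Step 0: SEND seq=2000 -> fresh
Step 2: DROP seq=5000 -> fresh
Step 3: SEND seq=5049 -> fresh
Step 4: SEND seq=2188 -> fresh
Step 5: SEND seq=2314 -> fresh
Step 6: SEND seq=2365 -> fresh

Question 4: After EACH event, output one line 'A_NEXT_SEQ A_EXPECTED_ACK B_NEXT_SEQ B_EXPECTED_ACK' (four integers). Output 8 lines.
5000 2188 2188 5000
5000 2188 2188 5000
5049 2188 2188 5000
5225 2188 2188 5000
5225 2314 2314 5000
5225 2365 2365 5000
5225 2530 2530 5000
5225 2530 2530 5000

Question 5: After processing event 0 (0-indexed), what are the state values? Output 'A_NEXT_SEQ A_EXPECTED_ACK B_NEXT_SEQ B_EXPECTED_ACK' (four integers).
After event 0: A_seq=5000 A_ack=2188 B_seq=2188 B_ack=5000

5000 2188 2188 5000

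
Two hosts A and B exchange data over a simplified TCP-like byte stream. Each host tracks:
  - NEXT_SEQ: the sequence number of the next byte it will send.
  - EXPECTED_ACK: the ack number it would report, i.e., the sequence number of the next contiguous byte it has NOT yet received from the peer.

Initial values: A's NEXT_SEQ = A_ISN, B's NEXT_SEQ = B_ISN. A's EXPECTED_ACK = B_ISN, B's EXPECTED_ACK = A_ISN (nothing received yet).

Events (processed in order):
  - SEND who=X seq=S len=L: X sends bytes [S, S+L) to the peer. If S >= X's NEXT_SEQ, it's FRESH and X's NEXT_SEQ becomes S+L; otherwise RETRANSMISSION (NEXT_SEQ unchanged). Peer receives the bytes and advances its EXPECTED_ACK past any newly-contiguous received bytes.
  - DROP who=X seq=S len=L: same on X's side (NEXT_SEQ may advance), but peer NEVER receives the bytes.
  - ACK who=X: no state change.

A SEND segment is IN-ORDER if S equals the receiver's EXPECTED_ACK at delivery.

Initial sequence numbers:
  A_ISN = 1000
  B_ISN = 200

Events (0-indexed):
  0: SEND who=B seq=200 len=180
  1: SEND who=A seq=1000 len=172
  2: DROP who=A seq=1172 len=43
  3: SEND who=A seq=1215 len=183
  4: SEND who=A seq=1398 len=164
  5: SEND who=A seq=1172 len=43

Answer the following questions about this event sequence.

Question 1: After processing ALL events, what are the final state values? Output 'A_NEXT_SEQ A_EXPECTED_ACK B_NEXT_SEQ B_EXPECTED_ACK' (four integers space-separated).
Answer: 1562 380 380 1562

Derivation:
After event 0: A_seq=1000 A_ack=380 B_seq=380 B_ack=1000
After event 1: A_seq=1172 A_ack=380 B_seq=380 B_ack=1172
After event 2: A_seq=1215 A_ack=380 B_seq=380 B_ack=1172
After event 3: A_seq=1398 A_ack=380 B_seq=380 B_ack=1172
After event 4: A_seq=1562 A_ack=380 B_seq=380 B_ack=1172
After event 5: A_seq=1562 A_ack=380 B_seq=380 B_ack=1562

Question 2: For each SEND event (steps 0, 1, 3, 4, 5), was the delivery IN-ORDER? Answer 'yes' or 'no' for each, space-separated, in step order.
Step 0: SEND seq=200 -> in-order
Step 1: SEND seq=1000 -> in-order
Step 3: SEND seq=1215 -> out-of-order
Step 4: SEND seq=1398 -> out-of-order
Step 5: SEND seq=1172 -> in-order

Answer: yes yes no no yes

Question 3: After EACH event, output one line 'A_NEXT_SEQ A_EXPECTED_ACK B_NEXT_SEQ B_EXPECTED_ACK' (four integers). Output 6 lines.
1000 380 380 1000
1172 380 380 1172
1215 380 380 1172
1398 380 380 1172
1562 380 380 1172
1562 380 380 1562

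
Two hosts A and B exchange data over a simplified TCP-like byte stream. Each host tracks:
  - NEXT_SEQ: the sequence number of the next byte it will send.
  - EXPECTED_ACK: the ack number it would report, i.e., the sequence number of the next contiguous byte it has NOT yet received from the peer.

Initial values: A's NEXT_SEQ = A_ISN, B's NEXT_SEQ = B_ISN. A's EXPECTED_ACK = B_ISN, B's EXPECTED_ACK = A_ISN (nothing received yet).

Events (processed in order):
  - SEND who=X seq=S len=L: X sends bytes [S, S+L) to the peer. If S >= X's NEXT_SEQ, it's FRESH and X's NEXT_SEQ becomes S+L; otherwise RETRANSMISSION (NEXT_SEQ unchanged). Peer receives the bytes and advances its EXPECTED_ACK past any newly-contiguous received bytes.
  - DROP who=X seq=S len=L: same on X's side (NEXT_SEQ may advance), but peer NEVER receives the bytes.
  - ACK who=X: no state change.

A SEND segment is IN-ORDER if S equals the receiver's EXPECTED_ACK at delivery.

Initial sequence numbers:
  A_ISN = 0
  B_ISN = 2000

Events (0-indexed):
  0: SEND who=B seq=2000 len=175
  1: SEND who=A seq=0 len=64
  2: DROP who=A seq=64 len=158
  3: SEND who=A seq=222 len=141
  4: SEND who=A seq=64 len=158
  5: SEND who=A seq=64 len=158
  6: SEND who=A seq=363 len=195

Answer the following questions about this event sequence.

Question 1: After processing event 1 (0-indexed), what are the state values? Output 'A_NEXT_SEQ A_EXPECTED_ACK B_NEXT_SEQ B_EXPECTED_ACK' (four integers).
After event 0: A_seq=0 A_ack=2175 B_seq=2175 B_ack=0
After event 1: A_seq=64 A_ack=2175 B_seq=2175 B_ack=64

64 2175 2175 64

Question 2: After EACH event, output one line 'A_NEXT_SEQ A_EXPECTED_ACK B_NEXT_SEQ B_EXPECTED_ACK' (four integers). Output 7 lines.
0 2175 2175 0
64 2175 2175 64
222 2175 2175 64
363 2175 2175 64
363 2175 2175 363
363 2175 2175 363
558 2175 2175 558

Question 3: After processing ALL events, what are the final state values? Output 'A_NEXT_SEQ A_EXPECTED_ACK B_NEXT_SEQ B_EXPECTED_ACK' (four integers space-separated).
After event 0: A_seq=0 A_ack=2175 B_seq=2175 B_ack=0
After event 1: A_seq=64 A_ack=2175 B_seq=2175 B_ack=64
After event 2: A_seq=222 A_ack=2175 B_seq=2175 B_ack=64
After event 3: A_seq=363 A_ack=2175 B_seq=2175 B_ack=64
After event 4: A_seq=363 A_ack=2175 B_seq=2175 B_ack=363
After event 5: A_seq=363 A_ack=2175 B_seq=2175 B_ack=363
After event 6: A_seq=558 A_ack=2175 B_seq=2175 B_ack=558

Answer: 558 2175 2175 558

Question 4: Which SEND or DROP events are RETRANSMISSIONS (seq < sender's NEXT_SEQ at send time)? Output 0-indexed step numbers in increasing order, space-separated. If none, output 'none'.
Answer: 4 5

Derivation:
Step 0: SEND seq=2000 -> fresh
Step 1: SEND seq=0 -> fresh
Step 2: DROP seq=64 -> fresh
Step 3: SEND seq=222 -> fresh
Step 4: SEND seq=64 -> retransmit
Step 5: SEND seq=64 -> retransmit
Step 6: SEND seq=363 -> fresh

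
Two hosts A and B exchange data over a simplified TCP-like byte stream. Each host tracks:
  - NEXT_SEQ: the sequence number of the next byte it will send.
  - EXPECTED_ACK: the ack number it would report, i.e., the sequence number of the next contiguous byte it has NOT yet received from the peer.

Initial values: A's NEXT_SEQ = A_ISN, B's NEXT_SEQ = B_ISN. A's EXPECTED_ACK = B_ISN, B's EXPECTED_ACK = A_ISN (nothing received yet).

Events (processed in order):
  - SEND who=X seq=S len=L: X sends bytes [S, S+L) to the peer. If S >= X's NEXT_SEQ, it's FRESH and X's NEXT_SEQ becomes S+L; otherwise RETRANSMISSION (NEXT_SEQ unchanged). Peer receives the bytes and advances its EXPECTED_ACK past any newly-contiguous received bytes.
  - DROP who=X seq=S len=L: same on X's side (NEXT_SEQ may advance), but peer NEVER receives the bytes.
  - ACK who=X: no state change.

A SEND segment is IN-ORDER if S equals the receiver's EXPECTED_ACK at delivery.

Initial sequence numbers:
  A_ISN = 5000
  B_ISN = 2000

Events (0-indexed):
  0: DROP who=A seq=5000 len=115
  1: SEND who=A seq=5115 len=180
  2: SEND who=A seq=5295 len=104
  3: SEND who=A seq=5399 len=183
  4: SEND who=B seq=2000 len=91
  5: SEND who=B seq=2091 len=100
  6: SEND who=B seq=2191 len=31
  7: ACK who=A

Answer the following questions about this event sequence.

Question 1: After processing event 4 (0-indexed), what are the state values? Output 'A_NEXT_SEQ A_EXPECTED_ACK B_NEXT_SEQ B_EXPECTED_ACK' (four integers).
After event 0: A_seq=5115 A_ack=2000 B_seq=2000 B_ack=5000
After event 1: A_seq=5295 A_ack=2000 B_seq=2000 B_ack=5000
After event 2: A_seq=5399 A_ack=2000 B_seq=2000 B_ack=5000
After event 3: A_seq=5582 A_ack=2000 B_seq=2000 B_ack=5000
After event 4: A_seq=5582 A_ack=2091 B_seq=2091 B_ack=5000

5582 2091 2091 5000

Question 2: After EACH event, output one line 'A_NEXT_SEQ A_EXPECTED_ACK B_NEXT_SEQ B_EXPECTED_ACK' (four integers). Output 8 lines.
5115 2000 2000 5000
5295 2000 2000 5000
5399 2000 2000 5000
5582 2000 2000 5000
5582 2091 2091 5000
5582 2191 2191 5000
5582 2222 2222 5000
5582 2222 2222 5000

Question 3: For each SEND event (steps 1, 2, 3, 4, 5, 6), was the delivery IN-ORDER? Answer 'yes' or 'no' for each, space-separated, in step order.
Step 1: SEND seq=5115 -> out-of-order
Step 2: SEND seq=5295 -> out-of-order
Step 3: SEND seq=5399 -> out-of-order
Step 4: SEND seq=2000 -> in-order
Step 5: SEND seq=2091 -> in-order
Step 6: SEND seq=2191 -> in-order

Answer: no no no yes yes yes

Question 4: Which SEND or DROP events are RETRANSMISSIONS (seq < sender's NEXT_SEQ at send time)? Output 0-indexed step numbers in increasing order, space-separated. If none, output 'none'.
Answer: none

Derivation:
Step 0: DROP seq=5000 -> fresh
Step 1: SEND seq=5115 -> fresh
Step 2: SEND seq=5295 -> fresh
Step 3: SEND seq=5399 -> fresh
Step 4: SEND seq=2000 -> fresh
Step 5: SEND seq=2091 -> fresh
Step 6: SEND seq=2191 -> fresh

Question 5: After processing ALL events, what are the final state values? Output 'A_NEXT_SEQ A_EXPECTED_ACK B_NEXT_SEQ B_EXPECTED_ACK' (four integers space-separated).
After event 0: A_seq=5115 A_ack=2000 B_seq=2000 B_ack=5000
After event 1: A_seq=5295 A_ack=2000 B_seq=2000 B_ack=5000
After event 2: A_seq=5399 A_ack=2000 B_seq=2000 B_ack=5000
After event 3: A_seq=5582 A_ack=2000 B_seq=2000 B_ack=5000
After event 4: A_seq=5582 A_ack=2091 B_seq=2091 B_ack=5000
After event 5: A_seq=5582 A_ack=2191 B_seq=2191 B_ack=5000
After event 6: A_seq=5582 A_ack=2222 B_seq=2222 B_ack=5000
After event 7: A_seq=5582 A_ack=2222 B_seq=2222 B_ack=5000

Answer: 5582 2222 2222 5000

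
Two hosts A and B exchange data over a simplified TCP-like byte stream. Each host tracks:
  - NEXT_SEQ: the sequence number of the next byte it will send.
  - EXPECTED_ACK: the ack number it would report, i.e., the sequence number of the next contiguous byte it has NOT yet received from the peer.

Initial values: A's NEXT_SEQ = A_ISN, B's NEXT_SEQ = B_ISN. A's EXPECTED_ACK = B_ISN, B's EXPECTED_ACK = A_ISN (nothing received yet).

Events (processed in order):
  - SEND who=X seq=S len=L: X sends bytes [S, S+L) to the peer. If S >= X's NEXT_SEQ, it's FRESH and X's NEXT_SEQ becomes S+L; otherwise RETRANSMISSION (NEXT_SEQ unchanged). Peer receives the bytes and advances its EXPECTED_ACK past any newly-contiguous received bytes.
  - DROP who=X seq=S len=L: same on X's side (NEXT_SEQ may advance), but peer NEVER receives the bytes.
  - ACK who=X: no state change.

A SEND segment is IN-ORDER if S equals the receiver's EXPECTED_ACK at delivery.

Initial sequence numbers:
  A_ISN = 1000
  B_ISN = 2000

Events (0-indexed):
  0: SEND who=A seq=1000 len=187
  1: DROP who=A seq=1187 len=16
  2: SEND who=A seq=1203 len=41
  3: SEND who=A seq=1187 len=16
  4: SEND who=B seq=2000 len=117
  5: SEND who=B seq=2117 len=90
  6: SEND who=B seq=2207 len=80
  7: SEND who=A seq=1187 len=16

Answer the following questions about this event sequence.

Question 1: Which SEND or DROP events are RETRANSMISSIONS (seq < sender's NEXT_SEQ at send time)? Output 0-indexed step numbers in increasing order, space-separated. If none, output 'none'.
Step 0: SEND seq=1000 -> fresh
Step 1: DROP seq=1187 -> fresh
Step 2: SEND seq=1203 -> fresh
Step 3: SEND seq=1187 -> retransmit
Step 4: SEND seq=2000 -> fresh
Step 5: SEND seq=2117 -> fresh
Step 6: SEND seq=2207 -> fresh
Step 7: SEND seq=1187 -> retransmit

Answer: 3 7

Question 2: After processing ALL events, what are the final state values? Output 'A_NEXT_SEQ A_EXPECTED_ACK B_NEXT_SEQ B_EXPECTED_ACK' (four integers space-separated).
After event 0: A_seq=1187 A_ack=2000 B_seq=2000 B_ack=1187
After event 1: A_seq=1203 A_ack=2000 B_seq=2000 B_ack=1187
After event 2: A_seq=1244 A_ack=2000 B_seq=2000 B_ack=1187
After event 3: A_seq=1244 A_ack=2000 B_seq=2000 B_ack=1244
After event 4: A_seq=1244 A_ack=2117 B_seq=2117 B_ack=1244
After event 5: A_seq=1244 A_ack=2207 B_seq=2207 B_ack=1244
After event 6: A_seq=1244 A_ack=2287 B_seq=2287 B_ack=1244
After event 7: A_seq=1244 A_ack=2287 B_seq=2287 B_ack=1244

Answer: 1244 2287 2287 1244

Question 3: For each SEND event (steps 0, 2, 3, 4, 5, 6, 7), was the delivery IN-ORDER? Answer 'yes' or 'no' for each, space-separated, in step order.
Step 0: SEND seq=1000 -> in-order
Step 2: SEND seq=1203 -> out-of-order
Step 3: SEND seq=1187 -> in-order
Step 4: SEND seq=2000 -> in-order
Step 5: SEND seq=2117 -> in-order
Step 6: SEND seq=2207 -> in-order
Step 7: SEND seq=1187 -> out-of-order

Answer: yes no yes yes yes yes no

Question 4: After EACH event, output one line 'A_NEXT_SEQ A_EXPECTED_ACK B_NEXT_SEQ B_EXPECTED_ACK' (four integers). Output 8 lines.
1187 2000 2000 1187
1203 2000 2000 1187
1244 2000 2000 1187
1244 2000 2000 1244
1244 2117 2117 1244
1244 2207 2207 1244
1244 2287 2287 1244
1244 2287 2287 1244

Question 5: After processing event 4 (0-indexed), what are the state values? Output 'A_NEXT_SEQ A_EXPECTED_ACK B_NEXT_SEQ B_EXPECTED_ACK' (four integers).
After event 0: A_seq=1187 A_ack=2000 B_seq=2000 B_ack=1187
After event 1: A_seq=1203 A_ack=2000 B_seq=2000 B_ack=1187
After event 2: A_seq=1244 A_ack=2000 B_seq=2000 B_ack=1187
After event 3: A_seq=1244 A_ack=2000 B_seq=2000 B_ack=1244
After event 4: A_seq=1244 A_ack=2117 B_seq=2117 B_ack=1244

1244 2117 2117 1244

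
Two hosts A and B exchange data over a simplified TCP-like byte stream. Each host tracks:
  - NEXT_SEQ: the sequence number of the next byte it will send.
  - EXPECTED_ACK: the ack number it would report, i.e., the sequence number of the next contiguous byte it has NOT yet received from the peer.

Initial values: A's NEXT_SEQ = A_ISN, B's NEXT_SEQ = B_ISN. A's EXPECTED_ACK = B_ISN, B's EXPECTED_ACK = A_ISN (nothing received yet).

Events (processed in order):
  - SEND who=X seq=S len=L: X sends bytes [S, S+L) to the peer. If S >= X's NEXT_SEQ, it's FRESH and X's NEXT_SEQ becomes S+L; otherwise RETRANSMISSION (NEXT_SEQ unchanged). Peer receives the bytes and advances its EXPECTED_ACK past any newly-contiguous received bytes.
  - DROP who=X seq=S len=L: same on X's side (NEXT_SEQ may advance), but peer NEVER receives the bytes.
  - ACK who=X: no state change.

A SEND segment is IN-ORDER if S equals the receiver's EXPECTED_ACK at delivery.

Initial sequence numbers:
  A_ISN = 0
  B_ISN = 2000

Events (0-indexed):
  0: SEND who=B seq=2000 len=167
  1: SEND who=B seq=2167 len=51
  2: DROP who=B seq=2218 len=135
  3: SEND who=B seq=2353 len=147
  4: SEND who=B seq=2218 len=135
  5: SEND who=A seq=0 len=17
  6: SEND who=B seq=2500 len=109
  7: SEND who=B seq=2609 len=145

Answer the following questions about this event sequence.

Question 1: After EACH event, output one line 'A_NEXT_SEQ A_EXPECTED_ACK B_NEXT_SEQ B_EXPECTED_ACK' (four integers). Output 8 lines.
0 2167 2167 0
0 2218 2218 0
0 2218 2353 0
0 2218 2500 0
0 2500 2500 0
17 2500 2500 17
17 2609 2609 17
17 2754 2754 17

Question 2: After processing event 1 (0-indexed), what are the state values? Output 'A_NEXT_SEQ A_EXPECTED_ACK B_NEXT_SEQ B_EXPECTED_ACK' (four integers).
After event 0: A_seq=0 A_ack=2167 B_seq=2167 B_ack=0
After event 1: A_seq=0 A_ack=2218 B_seq=2218 B_ack=0

0 2218 2218 0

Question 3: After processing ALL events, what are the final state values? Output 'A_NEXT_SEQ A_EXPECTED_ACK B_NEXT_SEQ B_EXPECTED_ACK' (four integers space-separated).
After event 0: A_seq=0 A_ack=2167 B_seq=2167 B_ack=0
After event 1: A_seq=0 A_ack=2218 B_seq=2218 B_ack=0
After event 2: A_seq=0 A_ack=2218 B_seq=2353 B_ack=0
After event 3: A_seq=0 A_ack=2218 B_seq=2500 B_ack=0
After event 4: A_seq=0 A_ack=2500 B_seq=2500 B_ack=0
After event 5: A_seq=17 A_ack=2500 B_seq=2500 B_ack=17
After event 6: A_seq=17 A_ack=2609 B_seq=2609 B_ack=17
After event 7: A_seq=17 A_ack=2754 B_seq=2754 B_ack=17

Answer: 17 2754 2754 17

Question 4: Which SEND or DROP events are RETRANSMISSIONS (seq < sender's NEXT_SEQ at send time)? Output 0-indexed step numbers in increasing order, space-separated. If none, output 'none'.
Step 0: SEND seq=2000 -> fresh
Step 1: SEND seq=2167 -> fresh
Step 2: DROP seq=2218 -> fresh
Step 3: SEND seq=2353 -> fresh
Step 4: SEND seq=2218 -> retransmit
Step 5: SEND seq=0 -> fresh
Step 6: SEND seq=2500 -> fresh
Step 7: SEND seq=2609 -> fresh

Answer: 4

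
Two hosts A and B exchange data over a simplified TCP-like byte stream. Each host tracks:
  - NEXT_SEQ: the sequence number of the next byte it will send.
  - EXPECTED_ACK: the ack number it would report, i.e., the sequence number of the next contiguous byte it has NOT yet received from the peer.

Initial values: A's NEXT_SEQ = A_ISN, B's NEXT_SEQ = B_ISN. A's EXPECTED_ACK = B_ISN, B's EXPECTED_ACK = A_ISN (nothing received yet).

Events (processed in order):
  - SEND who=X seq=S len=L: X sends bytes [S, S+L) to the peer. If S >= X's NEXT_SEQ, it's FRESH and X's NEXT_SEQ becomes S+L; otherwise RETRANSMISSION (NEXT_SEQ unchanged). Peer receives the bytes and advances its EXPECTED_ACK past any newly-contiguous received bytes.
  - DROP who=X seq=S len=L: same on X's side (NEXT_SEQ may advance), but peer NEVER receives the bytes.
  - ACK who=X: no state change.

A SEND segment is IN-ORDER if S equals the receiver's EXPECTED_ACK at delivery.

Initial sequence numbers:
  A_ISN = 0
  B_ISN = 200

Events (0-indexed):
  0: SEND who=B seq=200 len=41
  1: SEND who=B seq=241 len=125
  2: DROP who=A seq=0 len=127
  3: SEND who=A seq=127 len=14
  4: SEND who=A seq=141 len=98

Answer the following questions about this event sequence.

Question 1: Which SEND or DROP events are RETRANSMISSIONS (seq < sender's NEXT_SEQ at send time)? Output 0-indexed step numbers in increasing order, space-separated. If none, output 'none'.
Step 0: SEND seq=200 -> fresh
Step 1: SEND seq=241 -> fresh
Step 2: DROP seq=0 -> fresh
Step 3: SEND seq=127 -> fresh
Step 4: SEND seq=141 -> fresh

Answer: none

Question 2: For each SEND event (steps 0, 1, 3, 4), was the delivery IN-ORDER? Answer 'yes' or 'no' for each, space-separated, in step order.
Answer: yes yes no no

Derivation:
Step 0: SEND seq=200 -> in-order
Step 1: SEND seq=241 -> in-order
Step 3: SEND seq=127 -> out-of-order
Step 4: SEND seq=141 -> out-of-order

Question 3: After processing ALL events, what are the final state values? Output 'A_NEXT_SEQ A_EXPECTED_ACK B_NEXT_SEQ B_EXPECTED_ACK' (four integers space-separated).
Answer: 239 366 366 0

Derivation:
After event 0: A_seq=0 A_ack=241 B_seq=241 B_ack=0
After event 1: A_seq=0 A_ack=366 B_seq=366 B_ack=0
After event 2: A_seq=127 A_ack=366 B_seq=366 B_ack=0
After event 3: A_seq=141 A_ack=366 B_seq=366 B_ack=0
After event 4: A_seq=239 A_ack=366 B_seq=366 B_ack=0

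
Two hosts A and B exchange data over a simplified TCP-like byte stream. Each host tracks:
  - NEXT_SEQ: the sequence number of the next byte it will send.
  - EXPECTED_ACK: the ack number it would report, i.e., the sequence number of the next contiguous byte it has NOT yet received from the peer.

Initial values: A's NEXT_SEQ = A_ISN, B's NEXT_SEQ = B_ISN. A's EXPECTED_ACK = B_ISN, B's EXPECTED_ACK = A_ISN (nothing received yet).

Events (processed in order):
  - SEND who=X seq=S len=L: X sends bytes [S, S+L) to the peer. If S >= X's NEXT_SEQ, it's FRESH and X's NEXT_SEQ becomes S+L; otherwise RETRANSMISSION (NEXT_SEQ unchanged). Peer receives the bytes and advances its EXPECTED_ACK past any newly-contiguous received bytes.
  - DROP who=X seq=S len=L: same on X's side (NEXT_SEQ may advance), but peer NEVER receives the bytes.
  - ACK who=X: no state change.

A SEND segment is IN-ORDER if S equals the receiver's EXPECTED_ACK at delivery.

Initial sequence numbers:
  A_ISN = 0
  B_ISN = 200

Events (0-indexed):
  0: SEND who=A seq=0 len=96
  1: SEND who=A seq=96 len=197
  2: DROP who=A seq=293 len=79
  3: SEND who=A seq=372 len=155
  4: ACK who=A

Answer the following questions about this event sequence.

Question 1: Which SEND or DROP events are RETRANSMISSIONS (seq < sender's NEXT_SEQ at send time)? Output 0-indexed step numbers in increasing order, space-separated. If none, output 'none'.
Answer: none

Derivation:
Step 0: SEND seq=0 -> fresh
Step 1: SEND seq=96 -> fresh
Step 2: DROP seq=293 -> fresh
Step 3: SEND seq=372 -> fresh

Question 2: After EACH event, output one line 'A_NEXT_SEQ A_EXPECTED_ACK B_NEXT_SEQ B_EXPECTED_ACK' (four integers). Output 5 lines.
96 200 200 96
293 200 200 293
372 200 200 293
527 200 200 293
527 200 200 293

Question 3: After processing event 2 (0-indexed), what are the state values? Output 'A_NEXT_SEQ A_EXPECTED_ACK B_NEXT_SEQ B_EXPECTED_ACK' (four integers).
After event 0: A_seq=96 A_ack=200 B_seq=200 B_ack=96
After event 1: A_seq=293 A_ack=200 B_seq=200 B_ack=293
After event 2: A_seq=372 A_ack=200 B_seq=200 B_ack=293

372 200 200 293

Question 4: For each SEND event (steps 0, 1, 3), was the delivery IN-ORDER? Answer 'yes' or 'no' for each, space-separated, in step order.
Step 0: SEND seq=0 -> in-order
Step 1: SEND seq=96 -> in-order
Step 3: SEND seq=372 -> out-of-order

Answer: yes yes no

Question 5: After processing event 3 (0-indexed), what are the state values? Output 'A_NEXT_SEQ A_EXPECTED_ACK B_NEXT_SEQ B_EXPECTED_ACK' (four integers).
After event 0: A_seq=96 A_ack=200 B_seq=200 B_ack=96
After event 1: A_seq=293 A_ack=200 B_seq=200 B_ack=293
After event 2: A_seq=372 A_ack=200 B_seq=200 B_ack=293
After event 3: A_seq=527 A_ack=200 B_seq=200 B_ack=293

527 200 200 293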